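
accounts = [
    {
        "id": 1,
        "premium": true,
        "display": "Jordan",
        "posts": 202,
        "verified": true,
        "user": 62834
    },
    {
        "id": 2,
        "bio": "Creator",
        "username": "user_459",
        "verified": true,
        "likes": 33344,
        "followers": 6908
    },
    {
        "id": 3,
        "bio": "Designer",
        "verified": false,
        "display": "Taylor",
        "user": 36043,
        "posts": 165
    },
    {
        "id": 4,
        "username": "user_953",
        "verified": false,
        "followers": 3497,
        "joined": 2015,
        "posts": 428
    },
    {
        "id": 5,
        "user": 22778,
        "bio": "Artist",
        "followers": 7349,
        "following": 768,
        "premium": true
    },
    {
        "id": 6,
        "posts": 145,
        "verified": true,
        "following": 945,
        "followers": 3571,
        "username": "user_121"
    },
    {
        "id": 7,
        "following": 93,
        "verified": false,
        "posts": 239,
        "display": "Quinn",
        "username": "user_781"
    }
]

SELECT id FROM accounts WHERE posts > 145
[1, 3, 4, 7]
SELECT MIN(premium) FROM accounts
True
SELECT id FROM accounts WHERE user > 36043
[1]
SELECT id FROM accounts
[1, 2, 3, 4, 5, 6, 7]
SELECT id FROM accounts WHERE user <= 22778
[5]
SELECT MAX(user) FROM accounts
62834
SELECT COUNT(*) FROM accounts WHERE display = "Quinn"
1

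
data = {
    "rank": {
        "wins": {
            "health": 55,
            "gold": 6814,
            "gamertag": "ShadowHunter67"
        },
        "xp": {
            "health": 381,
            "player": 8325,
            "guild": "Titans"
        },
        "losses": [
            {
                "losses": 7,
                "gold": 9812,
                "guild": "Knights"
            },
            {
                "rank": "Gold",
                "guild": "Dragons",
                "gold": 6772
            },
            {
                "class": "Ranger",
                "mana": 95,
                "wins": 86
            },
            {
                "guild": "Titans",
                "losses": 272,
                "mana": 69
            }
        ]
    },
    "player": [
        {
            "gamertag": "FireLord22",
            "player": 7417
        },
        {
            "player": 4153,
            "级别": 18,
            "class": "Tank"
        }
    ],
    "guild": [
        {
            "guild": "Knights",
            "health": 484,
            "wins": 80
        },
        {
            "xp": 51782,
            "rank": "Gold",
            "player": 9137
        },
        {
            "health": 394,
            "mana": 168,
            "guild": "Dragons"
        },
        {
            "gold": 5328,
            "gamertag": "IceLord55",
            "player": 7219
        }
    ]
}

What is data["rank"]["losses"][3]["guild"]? "Titans"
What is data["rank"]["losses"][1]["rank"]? "Gold"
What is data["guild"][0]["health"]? 484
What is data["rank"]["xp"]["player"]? 8325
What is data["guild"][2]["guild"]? "Dragons"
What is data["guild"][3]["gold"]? 5328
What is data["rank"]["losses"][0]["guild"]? "Knights"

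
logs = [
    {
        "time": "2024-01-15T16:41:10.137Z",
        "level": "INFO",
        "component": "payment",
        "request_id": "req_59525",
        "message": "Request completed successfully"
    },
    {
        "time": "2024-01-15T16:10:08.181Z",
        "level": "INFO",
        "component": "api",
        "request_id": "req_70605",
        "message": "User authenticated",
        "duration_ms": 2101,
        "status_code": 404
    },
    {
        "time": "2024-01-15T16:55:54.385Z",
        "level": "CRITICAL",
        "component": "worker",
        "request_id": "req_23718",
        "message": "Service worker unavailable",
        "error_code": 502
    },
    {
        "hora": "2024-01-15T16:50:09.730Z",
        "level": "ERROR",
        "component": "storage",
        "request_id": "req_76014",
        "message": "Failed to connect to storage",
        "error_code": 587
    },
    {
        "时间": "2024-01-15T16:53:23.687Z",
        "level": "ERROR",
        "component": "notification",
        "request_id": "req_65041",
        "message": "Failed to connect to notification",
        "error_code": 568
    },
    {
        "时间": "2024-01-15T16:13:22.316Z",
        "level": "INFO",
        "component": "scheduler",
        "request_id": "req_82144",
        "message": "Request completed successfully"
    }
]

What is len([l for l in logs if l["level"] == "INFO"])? 3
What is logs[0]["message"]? "Request completed successfully"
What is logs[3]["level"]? "ERROR"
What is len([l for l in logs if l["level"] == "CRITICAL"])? 1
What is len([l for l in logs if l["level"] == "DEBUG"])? 0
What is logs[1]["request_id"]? "req_70605"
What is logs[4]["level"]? "ERROR"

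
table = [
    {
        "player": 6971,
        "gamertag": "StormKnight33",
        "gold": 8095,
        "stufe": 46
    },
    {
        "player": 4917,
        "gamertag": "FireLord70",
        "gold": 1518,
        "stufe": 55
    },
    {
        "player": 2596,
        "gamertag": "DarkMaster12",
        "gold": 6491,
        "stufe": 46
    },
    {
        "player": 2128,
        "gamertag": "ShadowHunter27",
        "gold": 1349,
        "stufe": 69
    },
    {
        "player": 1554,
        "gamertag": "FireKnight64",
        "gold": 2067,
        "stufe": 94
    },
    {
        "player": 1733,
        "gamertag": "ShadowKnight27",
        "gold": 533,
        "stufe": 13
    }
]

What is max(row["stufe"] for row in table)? 94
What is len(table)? 6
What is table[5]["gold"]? 533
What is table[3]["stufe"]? 69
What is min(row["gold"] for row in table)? 533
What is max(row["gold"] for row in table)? 8095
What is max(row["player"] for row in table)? 6971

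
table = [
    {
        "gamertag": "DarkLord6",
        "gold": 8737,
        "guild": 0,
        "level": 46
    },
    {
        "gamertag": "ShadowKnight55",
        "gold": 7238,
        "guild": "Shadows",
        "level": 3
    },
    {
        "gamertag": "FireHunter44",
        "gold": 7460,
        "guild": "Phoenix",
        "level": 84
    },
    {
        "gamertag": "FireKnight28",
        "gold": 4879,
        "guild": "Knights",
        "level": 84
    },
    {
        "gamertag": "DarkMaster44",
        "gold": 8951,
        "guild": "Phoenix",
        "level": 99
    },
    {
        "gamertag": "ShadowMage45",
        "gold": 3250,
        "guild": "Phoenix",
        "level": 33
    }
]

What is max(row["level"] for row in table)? 99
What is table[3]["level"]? 84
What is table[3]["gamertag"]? "FireKnight28"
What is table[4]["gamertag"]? "DarkMaster44"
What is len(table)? 6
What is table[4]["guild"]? "Phoenix"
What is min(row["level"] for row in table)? 3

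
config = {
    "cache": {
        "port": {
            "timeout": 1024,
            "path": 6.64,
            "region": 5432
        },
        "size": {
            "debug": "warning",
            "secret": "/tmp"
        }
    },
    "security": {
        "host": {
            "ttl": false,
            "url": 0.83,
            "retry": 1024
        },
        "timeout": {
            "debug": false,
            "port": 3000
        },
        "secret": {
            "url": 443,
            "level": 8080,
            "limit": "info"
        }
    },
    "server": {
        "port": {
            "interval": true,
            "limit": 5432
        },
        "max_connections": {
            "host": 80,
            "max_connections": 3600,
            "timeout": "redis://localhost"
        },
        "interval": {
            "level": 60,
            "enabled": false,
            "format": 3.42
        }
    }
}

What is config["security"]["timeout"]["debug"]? False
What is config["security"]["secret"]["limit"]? "info"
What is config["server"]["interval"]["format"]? 3.42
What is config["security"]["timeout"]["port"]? 3000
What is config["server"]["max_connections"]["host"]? 80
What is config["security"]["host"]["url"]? 0.83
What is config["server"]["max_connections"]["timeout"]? "redis://localhost"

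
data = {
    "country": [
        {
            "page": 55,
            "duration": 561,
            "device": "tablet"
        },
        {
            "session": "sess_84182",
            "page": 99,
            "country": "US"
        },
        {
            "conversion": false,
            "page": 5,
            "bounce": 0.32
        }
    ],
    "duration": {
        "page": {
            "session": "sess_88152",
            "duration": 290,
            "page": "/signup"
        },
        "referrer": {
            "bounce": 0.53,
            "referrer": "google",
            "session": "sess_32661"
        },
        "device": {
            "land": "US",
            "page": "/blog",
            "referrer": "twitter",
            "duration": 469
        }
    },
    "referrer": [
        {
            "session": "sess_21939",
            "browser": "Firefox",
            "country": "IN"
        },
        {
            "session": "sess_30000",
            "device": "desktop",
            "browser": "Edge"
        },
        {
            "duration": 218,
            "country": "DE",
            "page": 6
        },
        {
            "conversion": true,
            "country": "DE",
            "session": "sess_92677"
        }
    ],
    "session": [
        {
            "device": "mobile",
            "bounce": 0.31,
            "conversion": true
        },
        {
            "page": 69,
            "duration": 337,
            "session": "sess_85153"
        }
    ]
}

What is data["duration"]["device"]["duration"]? 469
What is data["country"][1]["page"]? 99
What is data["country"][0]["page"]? 55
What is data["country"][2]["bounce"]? 0.32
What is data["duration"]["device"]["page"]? "/blog"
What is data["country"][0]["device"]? "tablet"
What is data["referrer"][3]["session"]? "sess_92677"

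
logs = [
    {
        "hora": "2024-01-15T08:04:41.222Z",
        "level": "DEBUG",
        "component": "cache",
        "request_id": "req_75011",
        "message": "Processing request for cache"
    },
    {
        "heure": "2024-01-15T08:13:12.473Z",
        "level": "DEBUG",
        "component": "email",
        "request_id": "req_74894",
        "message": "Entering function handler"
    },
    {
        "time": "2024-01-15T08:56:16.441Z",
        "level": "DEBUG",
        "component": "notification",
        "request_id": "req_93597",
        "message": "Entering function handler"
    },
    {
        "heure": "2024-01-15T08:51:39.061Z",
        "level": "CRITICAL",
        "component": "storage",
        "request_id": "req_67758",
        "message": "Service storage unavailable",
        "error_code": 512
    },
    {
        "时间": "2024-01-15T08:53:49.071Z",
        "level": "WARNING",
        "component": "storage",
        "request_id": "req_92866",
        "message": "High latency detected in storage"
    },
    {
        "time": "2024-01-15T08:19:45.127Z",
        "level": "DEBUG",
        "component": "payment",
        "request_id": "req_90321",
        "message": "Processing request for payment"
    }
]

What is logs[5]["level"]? "DEBUG"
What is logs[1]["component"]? "email"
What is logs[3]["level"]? "CRITICAL"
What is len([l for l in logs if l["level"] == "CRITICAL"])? 1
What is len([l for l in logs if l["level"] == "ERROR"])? 0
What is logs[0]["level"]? "DEBUG"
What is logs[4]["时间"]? "2024-01-15T08:53:49.071Z"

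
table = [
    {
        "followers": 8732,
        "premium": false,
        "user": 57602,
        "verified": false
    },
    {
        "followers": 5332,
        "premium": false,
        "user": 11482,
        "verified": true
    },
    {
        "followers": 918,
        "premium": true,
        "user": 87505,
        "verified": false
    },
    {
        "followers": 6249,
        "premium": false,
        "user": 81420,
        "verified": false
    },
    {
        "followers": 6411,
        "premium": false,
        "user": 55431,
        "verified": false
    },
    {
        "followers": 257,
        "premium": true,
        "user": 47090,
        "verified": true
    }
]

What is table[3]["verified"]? False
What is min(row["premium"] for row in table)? False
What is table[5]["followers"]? 257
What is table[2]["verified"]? False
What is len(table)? 6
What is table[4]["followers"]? 6411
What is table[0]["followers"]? 8732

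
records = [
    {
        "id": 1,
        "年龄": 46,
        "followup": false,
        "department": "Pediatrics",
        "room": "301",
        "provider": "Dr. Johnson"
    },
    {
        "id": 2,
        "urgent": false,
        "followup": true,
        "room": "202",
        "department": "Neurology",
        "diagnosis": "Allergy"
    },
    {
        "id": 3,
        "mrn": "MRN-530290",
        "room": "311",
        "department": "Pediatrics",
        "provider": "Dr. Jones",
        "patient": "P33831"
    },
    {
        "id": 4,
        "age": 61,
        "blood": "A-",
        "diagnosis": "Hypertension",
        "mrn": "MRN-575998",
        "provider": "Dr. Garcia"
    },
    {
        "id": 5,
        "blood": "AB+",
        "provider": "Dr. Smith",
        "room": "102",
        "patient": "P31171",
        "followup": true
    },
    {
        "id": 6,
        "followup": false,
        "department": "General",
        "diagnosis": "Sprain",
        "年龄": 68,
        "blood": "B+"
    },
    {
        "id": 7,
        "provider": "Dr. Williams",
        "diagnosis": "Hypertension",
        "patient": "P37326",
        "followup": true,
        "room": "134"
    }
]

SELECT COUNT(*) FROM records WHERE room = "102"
1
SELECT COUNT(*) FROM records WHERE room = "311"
1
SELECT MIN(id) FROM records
1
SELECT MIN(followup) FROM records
False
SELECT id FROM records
[1, 2, 3, 4, 5, 6, 7]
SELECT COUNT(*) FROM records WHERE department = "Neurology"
1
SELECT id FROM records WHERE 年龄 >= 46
[1, 6]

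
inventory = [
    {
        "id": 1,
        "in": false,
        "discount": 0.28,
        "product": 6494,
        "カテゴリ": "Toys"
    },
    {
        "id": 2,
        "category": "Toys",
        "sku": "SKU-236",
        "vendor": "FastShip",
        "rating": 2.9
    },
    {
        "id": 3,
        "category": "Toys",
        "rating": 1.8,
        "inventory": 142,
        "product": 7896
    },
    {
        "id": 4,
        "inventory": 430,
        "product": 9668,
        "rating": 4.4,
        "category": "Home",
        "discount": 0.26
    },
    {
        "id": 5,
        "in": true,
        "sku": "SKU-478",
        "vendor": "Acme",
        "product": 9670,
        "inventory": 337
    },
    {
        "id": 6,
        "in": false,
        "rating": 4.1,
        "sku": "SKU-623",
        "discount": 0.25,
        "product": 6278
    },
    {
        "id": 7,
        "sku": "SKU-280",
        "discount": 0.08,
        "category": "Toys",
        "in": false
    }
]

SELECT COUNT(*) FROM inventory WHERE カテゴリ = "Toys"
1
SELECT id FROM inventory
[1, 2, 3, 4, 5, 6, 7]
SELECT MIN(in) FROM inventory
False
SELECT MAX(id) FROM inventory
7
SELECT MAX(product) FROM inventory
9670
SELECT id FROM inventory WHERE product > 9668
[5]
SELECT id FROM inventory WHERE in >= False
[1, 5, 6, 7]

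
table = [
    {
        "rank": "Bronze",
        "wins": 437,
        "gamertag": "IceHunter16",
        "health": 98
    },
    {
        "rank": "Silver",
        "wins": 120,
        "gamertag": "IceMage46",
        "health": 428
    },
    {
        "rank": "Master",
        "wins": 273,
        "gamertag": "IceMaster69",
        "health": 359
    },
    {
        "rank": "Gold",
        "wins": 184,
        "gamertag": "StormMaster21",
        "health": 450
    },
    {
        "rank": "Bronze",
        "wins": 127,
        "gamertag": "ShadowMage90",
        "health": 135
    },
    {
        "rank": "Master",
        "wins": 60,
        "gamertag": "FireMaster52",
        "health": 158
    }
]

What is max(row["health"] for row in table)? 450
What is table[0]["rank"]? "Bronze"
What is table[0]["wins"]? 437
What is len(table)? 6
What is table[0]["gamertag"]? "IceHunter16"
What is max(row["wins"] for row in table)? 437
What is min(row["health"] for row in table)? 98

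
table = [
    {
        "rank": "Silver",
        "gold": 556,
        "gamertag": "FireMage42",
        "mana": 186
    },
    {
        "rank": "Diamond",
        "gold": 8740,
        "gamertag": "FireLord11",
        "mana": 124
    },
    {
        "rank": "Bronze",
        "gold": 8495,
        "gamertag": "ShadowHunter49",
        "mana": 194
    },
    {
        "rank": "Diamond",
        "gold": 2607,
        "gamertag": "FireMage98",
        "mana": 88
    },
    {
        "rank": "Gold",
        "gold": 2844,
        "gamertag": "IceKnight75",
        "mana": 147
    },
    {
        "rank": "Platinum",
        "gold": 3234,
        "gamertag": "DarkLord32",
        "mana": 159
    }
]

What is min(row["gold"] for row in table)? 556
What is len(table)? 6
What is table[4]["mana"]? 147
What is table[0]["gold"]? 556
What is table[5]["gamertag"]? "DarkLord32"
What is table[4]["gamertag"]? "IceKnight75"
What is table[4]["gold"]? 2844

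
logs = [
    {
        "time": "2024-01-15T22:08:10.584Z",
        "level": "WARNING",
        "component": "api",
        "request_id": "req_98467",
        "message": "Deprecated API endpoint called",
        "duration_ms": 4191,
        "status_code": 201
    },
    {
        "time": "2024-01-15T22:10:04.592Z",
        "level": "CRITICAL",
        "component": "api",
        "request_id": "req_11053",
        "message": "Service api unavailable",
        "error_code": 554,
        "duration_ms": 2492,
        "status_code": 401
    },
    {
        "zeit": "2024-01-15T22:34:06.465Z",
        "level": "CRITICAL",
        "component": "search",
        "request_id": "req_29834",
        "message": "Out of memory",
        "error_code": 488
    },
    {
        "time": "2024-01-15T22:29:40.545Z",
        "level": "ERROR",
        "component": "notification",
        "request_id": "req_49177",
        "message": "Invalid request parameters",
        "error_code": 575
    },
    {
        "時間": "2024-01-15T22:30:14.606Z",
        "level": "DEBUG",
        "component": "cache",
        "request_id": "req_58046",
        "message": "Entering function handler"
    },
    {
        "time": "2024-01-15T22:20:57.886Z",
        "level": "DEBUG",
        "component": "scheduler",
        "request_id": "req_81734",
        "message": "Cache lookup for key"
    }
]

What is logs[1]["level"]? "CRITICAL"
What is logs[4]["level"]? "DEBUG"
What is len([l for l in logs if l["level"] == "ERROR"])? 1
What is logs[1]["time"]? "2024-01-15T22:10:04.592Z"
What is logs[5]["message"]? "Cache lookup for key"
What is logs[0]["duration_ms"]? 4191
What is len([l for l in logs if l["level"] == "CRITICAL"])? 2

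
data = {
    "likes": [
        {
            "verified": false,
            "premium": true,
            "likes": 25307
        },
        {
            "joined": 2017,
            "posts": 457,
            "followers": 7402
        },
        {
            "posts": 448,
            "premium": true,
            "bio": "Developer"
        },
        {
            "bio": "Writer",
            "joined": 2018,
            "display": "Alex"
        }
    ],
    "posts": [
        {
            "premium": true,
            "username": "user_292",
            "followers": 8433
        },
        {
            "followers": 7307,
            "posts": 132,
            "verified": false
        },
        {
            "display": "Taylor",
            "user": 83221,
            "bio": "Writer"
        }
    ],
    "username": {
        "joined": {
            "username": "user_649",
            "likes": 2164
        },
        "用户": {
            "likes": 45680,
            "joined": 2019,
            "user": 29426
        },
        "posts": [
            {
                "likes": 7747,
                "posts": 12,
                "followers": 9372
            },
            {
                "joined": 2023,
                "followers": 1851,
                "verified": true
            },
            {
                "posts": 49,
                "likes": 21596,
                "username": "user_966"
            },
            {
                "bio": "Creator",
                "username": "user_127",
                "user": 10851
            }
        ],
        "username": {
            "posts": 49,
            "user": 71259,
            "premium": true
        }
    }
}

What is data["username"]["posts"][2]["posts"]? 49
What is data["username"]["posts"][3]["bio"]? "Creator"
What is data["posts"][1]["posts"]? 132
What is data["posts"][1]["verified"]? False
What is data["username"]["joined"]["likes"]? 2164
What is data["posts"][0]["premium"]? True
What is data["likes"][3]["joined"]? 2018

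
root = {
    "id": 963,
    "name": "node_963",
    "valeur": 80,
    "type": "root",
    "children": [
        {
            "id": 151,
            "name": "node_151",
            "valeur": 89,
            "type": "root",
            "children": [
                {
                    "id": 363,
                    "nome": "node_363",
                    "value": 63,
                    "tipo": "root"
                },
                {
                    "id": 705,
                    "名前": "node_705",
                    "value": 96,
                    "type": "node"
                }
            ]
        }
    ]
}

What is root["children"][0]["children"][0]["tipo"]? "root"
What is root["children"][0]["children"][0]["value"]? 63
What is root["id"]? 963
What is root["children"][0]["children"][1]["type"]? "node"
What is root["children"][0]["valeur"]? 89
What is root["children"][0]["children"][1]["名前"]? "node_705"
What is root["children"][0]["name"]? "node_151"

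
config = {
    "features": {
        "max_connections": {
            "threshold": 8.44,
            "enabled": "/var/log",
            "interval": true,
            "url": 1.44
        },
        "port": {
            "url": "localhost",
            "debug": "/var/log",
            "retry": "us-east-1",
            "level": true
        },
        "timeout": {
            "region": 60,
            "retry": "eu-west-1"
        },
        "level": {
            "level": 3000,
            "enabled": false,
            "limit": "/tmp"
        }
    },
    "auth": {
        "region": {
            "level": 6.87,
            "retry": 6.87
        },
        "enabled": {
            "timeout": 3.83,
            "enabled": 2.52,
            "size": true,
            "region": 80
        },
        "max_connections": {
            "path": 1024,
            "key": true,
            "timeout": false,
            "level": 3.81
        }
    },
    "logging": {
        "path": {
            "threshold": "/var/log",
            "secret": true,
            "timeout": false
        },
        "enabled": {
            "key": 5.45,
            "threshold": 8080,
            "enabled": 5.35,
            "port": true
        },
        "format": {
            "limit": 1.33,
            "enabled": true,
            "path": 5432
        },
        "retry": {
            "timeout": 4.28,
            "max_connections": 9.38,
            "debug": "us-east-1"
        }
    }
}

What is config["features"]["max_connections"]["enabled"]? "/var/log"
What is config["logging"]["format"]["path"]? 5432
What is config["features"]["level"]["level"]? 3000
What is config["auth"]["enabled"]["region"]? 80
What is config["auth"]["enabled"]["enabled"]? 2.52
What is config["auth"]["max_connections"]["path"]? 1024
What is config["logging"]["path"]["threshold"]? "/var/log"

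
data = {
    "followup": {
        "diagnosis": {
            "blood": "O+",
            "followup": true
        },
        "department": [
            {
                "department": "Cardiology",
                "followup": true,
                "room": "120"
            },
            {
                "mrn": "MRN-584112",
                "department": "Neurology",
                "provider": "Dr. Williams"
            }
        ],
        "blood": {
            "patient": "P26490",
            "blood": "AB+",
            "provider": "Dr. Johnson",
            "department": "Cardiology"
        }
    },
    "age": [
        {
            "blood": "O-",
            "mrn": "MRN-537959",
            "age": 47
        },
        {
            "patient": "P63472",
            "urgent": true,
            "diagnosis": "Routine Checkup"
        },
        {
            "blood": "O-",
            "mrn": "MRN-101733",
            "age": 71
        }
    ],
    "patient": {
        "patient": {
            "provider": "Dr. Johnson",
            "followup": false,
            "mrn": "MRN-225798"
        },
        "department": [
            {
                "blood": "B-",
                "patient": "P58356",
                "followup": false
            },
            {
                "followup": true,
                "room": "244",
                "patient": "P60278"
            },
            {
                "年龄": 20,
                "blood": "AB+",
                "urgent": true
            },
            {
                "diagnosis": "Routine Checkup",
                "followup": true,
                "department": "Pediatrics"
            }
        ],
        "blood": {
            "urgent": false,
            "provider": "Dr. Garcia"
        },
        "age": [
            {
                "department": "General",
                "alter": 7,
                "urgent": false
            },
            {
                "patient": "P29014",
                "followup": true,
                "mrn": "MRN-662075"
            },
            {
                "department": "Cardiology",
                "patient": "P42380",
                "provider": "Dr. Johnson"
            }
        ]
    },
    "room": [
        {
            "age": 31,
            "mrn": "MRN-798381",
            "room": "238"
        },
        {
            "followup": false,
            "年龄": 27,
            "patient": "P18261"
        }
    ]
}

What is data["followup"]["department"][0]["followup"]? True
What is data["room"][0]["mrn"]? "MRN-798381"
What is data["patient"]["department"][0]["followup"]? False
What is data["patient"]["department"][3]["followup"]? True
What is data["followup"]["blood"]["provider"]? "Dr. Johnson"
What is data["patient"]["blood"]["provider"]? "Dr. Garcia"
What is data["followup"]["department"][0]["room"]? "120"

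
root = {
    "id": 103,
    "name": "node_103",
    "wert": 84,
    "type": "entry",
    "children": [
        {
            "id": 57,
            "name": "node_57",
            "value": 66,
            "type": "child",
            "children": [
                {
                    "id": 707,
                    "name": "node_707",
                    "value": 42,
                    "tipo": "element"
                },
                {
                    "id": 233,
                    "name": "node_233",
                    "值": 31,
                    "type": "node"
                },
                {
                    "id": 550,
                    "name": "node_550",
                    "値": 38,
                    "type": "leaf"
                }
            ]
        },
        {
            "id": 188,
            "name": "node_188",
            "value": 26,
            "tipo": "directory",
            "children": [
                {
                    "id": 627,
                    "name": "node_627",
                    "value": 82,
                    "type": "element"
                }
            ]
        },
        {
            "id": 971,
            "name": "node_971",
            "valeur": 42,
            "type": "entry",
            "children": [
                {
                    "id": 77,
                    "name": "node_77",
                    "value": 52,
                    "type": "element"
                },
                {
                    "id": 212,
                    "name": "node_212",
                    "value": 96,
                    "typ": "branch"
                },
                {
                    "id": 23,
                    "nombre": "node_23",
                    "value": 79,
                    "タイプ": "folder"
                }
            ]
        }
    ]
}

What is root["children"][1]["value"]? 26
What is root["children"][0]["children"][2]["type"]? "leaf"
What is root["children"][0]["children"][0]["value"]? 42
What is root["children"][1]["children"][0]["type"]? "element"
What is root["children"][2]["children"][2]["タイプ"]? "folder"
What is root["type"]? "entry"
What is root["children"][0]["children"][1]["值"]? 31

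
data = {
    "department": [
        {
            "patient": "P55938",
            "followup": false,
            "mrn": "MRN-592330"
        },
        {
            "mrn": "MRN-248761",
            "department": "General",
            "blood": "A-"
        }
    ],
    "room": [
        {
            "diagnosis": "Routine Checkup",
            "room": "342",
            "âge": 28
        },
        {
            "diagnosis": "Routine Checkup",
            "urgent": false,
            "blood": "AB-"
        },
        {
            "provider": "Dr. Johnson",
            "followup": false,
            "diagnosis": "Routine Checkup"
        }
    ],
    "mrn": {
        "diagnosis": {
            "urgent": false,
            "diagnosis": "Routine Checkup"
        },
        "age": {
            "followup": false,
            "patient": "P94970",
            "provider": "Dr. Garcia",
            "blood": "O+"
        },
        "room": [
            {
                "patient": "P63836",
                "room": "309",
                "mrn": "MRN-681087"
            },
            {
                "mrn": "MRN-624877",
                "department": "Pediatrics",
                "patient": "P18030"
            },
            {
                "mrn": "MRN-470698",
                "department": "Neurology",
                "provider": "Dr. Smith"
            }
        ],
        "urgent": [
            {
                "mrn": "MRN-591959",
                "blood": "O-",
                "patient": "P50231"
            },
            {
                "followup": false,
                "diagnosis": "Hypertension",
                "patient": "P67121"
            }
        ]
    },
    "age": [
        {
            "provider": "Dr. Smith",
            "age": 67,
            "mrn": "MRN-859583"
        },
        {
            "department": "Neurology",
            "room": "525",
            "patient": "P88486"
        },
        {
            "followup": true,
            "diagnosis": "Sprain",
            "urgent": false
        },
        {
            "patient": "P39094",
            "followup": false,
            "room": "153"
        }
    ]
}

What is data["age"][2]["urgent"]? False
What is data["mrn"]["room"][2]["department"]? "Neurology"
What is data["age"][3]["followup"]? False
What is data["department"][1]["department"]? "General"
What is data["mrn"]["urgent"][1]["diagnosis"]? "Hypertension"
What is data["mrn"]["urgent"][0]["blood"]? "O-"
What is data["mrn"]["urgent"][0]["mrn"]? "MRN-591959"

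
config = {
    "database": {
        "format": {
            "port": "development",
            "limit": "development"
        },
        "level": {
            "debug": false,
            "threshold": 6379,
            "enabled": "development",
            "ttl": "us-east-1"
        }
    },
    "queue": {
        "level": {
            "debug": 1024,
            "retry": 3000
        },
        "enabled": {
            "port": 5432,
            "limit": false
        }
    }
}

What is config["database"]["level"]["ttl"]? "us-east-1"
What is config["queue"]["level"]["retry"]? 3000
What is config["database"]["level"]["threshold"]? 6379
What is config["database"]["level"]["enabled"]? "development"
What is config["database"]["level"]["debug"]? False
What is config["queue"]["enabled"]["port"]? 5432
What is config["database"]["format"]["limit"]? "development"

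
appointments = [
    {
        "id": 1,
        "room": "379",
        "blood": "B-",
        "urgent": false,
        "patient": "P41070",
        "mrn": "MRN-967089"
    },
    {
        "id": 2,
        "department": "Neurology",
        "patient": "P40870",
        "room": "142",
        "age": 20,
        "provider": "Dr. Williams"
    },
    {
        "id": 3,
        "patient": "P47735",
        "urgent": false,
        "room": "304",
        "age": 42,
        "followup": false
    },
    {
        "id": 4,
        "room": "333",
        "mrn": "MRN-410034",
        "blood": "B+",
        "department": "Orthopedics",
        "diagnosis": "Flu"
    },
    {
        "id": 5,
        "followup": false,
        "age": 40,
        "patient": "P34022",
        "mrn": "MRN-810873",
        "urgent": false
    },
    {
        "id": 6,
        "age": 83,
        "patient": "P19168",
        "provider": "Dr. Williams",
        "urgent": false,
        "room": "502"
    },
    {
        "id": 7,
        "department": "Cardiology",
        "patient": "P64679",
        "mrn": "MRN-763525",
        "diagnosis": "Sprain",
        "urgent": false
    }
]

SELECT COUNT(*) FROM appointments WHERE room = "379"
1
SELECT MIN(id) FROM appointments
1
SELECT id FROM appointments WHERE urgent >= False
[1, 3, 5, 6, 7]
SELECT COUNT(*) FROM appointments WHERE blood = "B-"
1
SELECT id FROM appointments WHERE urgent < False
[]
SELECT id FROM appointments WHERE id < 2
[1]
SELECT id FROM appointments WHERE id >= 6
[6, 7]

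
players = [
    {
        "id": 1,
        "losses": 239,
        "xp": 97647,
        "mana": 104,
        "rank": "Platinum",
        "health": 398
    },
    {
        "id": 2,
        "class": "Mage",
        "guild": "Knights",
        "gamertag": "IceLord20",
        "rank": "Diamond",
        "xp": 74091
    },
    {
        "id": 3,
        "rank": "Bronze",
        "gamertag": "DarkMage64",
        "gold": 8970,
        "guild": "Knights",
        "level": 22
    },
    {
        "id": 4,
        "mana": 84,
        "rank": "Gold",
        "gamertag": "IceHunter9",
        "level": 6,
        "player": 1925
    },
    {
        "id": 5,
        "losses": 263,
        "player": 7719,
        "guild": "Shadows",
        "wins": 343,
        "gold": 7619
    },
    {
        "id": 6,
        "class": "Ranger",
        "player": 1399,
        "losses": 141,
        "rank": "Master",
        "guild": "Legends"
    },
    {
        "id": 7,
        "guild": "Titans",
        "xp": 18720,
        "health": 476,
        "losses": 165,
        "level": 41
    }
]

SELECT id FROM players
[1, 2, 3, 4, 5, 6, 7]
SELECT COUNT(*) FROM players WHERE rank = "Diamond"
1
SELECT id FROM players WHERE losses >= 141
[1, 5, 6, 7]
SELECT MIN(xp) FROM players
18720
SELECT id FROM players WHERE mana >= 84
[1, 4]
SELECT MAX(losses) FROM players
263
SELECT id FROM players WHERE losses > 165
[1, 5]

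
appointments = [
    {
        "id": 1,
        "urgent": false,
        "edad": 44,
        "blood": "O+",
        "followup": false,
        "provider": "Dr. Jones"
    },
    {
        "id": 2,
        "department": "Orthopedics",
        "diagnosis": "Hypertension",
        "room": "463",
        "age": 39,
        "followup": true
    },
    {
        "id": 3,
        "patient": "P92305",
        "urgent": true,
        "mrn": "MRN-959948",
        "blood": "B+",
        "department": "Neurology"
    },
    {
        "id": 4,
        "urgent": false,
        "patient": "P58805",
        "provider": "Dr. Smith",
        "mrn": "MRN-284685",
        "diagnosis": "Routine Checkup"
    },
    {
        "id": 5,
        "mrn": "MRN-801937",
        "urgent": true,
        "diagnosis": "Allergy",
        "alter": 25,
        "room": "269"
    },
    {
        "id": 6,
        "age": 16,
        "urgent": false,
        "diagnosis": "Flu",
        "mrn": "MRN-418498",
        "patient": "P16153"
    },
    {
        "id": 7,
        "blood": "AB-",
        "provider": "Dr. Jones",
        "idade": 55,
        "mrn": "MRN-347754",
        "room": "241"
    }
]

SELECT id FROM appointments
[1, 2, 3, 4, 5, 6, 7]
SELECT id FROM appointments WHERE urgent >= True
[3, 5]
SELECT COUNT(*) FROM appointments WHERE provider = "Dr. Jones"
2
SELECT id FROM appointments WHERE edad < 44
[]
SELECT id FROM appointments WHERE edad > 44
[]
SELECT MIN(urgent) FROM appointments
False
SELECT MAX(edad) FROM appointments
44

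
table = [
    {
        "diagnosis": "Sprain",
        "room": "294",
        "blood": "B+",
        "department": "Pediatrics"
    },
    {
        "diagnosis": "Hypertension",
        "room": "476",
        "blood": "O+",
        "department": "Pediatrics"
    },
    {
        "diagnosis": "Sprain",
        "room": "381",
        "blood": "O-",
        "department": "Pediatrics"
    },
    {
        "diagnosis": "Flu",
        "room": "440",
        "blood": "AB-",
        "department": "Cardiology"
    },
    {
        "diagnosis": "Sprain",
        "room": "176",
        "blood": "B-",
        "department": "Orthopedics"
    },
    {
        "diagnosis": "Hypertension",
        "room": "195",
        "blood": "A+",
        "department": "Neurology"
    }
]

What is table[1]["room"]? "476"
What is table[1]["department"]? "Pediatrics"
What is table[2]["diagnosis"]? "Sprain"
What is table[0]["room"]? "294"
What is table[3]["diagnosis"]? "Flu"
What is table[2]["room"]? "381"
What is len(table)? 6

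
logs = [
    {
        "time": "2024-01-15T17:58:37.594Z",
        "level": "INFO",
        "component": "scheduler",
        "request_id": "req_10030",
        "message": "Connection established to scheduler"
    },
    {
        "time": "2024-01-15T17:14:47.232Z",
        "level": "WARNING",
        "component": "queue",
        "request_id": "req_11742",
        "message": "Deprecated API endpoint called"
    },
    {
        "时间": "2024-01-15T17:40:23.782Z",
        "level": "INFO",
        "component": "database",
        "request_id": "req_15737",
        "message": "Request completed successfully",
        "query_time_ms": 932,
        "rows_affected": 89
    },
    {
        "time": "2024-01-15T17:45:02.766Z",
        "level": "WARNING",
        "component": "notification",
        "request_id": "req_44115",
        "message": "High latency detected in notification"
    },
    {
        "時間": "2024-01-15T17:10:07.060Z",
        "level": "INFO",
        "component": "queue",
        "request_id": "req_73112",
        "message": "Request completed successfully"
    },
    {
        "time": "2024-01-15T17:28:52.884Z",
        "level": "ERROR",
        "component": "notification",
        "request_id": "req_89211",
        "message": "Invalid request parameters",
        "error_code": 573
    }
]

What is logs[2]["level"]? "INFO"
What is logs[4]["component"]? "queue"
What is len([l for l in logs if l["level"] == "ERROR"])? 1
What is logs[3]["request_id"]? "req_44115"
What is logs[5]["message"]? "Invalid request parameters"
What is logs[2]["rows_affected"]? 89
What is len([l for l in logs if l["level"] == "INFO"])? 3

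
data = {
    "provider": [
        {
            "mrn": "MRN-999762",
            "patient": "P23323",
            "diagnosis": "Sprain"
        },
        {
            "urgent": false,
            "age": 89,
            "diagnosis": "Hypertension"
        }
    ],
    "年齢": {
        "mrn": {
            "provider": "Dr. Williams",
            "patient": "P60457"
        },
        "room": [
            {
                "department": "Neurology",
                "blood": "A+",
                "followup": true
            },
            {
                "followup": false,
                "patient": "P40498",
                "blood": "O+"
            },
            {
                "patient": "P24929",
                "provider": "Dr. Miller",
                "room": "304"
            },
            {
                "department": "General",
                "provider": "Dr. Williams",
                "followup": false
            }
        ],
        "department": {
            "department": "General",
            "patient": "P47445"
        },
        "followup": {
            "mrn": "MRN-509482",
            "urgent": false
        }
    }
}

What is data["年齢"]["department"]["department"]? "General"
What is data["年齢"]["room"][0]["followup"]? True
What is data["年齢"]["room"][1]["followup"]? False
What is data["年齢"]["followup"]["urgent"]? False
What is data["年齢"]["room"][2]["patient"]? "P24929"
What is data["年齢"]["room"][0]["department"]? "Neurology"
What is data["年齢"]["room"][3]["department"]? "General"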